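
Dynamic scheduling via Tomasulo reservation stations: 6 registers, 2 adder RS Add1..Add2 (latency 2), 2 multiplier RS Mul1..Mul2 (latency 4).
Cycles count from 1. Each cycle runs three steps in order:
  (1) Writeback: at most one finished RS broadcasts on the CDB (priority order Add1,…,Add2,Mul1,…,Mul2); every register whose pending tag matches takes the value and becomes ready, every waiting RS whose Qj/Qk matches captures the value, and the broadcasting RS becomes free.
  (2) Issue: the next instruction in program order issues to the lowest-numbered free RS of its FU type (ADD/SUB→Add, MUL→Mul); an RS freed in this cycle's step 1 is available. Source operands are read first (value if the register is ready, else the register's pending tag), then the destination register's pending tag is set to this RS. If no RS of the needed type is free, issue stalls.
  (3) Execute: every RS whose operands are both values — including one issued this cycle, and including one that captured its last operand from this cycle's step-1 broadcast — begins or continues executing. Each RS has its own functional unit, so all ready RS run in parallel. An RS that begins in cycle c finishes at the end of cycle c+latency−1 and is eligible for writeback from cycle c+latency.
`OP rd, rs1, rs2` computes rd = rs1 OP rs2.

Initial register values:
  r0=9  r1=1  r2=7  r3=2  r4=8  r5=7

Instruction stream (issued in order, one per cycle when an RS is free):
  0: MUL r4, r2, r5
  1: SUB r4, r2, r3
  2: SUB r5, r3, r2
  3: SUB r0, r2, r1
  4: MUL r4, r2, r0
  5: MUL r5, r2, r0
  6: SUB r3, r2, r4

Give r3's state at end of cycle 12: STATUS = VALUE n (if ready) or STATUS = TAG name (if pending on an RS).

cycle 1: issue MUL r4<-Mul1 // r0:9,r1:1,r2:7,r3:2,r4:Mul1,r5:7
cycle 2: issue SUB r4<-Add1 // r0:9,r1:1,r2:7,r3:2,r4:Add1,r5:7
cycle 3: issue SUB r5<-Add2 // r0:9,r1:1,r2:7,r3:2,r4:Add1,r5:Add2
cycle 4: CDB Add1=5; issue SUB r0<-Add1 // r0:Add1,r1:1,r2:7,r3:2,r4:5,r5:Add2
cycle 5: CDB Add2=-5; issue MUL r4<-Mul2 // r0:Add1,r1:1,r2:7,r3:2,r4:Mul2,r5:-5
cycle 6: CDB Add1=6; stall // r0:6,r1:1,r2:7,r3:2,r4:Mul2,r5:-5
cycle 7: CDB Mul1=49; issue MUL r5<-Mul1 // r0:6,r1:1,r2:7,r3:2,r4:Mul2,r5:Mul1
cycle 8: issue SUB r3<-Add1 // r0:6,r1:1,r2:7,r3:Add1,r4:Mul2,r5:Mul1
cycle 9: - // r0:6,r1:1,r2:7,r3:Add1,r4:Mul2,r5:Mul1
cycle 10: CDB Mul2=42 // r0:6,r1:1,r2:7,r3:Add1,r4:42,r5:Mul1
cycle 11: CDB Mul1=42 // r0:6,r1:1,r2:7,r3:Add1,r4:42,r5:42
cycle 12: CDB Add1=-35 // r0:6,r1:1,r2:7,r3:-35,r4:42,r5:42

STATUS = VALUE -35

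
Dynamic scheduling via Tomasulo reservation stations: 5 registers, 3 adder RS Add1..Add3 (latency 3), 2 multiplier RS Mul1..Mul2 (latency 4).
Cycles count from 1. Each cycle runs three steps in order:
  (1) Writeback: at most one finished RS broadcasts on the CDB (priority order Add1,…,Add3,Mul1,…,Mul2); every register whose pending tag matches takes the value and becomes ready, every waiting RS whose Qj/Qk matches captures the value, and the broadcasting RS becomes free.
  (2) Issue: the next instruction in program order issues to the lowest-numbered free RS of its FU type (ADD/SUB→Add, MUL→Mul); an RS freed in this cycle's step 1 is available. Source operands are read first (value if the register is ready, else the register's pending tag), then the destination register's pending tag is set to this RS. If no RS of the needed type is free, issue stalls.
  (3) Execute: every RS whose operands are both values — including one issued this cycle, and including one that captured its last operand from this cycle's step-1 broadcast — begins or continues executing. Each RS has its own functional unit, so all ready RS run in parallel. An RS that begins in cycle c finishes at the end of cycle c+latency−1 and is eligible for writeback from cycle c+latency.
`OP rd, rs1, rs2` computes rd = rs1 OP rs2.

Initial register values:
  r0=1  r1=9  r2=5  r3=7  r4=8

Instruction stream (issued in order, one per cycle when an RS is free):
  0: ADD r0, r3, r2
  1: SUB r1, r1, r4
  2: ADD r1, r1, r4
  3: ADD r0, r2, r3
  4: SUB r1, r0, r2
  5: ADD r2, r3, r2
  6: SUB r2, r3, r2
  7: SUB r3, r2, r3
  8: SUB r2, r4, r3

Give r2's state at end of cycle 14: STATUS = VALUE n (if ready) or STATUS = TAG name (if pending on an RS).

  c1: issue ADD r0<-Add1  regs: r0:Add1,r1:9,r2:5,r3:7,r4:8
  c2: issue SUB r1<-Add2  regs: r0:Add1,r1:Add2,r2:5,r3:7,r4:8
  c3: issue ADD r1<-Add3  regs: r0:Add1,r1:Add3,r2:5,r3:7,r4:8
  c4: CDB Add1=12; issue ADD r0<-Add1  regs: r0:Add1,r1:Add3,r2:5,r3:7,r4:8
  c5: CDB Add2=1; issue SUB r1<-Add2  regs: r0:Add1,r1:Add2,r2:5,r3:7,r4:8
  c6: stall  regs: r0:Add1,r1:Add2,r2:5,r3:7,r4:8
  c7: CDB Add1=12; issue ADD r2<-Add1  regs: r0:12,r1:Add2,r2:Add1,r3:7,r4:8
  c8: CDB Add3=9; issue SUB r2<-Add3  regs: r0:12,r1:Add2,r2:Add3,r3:7,r4:8
  c9: stall  regs: r0:12,r1:Add2,r2:Add3,r3:7,r4:8
  c10: CDB Add1=12; issue SUB r3<-Add1  regs: r0:12,r1:Add2,r2:Add3,r3:Add1,r4:8
  c11: CDB Add2=7; issue SUB r2<-Add2  regs: r0:12,r1:7,r2:Add2,r3:Add1,r4:8
  c12: -  regs: r0:12,r1:7,r2:Add2,r3:Add1,r4:8
  c13: CDB Add3=-5  regs: r0:12,r1:7,r2:Add2,r3:Add1,r4:8
  c14: -  regs: r0:12,r1:7,r2:Add2,r3:Add1,r4:8

STATUS = TAG Add2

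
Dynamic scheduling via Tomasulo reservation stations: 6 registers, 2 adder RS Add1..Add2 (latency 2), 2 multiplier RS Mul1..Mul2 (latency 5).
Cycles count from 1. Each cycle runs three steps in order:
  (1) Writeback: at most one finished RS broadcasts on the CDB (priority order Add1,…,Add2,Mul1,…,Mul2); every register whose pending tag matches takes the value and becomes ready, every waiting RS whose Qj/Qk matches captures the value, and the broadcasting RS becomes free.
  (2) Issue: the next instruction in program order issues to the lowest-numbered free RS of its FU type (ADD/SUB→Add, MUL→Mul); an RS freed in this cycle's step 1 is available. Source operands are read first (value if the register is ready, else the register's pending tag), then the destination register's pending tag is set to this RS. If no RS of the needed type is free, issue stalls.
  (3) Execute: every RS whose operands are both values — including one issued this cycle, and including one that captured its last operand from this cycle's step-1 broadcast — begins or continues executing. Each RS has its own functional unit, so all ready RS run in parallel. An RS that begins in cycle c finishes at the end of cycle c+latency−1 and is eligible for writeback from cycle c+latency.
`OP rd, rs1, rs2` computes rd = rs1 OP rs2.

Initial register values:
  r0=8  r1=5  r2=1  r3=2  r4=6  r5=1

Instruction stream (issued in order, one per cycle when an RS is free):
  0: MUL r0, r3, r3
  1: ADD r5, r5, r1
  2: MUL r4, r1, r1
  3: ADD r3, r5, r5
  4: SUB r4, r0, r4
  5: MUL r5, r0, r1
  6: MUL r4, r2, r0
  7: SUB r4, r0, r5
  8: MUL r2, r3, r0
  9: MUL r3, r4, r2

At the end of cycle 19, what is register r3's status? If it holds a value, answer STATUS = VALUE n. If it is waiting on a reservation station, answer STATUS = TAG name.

STATUS = TAG Mul2

  c1: issue MUL r0<-Mul1  regs: r0:Mul1,r1:5,r2:1,r3:2,r4:6,r5:1
  c2: issue ADD r5<-Add1  regs: r0:Mul1,r1:5,r2:1,r3:2,r4:6,r5:Add1
  c3: issue MUL r4<-Mul2  regs: r0:Mul1,r1:5,r2:1,r3:2,r4:Mul2,r5:Add1
  c4: CDB Add1=6; issue ADD r3<-Add1  regs: r0:Mul1,r1:5,r2:1,r3:Add1,r4:Mul2,r5:6
  c5: issue SUB r4<-Add2  regs: r0:Mul1,r1:5,r2:1,r3:Add1,r4:Add2,r5:6
  c6: CDB Add1=12; stall  regs: r0:Mul1,r1:5,r2:1,r3:12,r4:Add2,r5:6
  c7: CDB Mul1=4; issue MUL r5<-Mul1  regs: r0:4,r1:5,r2:1,r3:12,r4:Add2,r5:Mul1
  c8: CDB Mul2=25; issue MUL r4<-Mul2  regs: r0:4,r1:5,r2:1,r3:12,r4:Mul2,r5:Mul1
  c9: issue SUB r4<-Add1  regs: r0:4,r1:5,r2:1,r3:12,r4:Add1,r5:Mul1
  c10: CDB Add2=-21; stall  regs: r0:4,r1:5,r2:1,r3:12,r4:Add1,r5:Mul1
  c11: stall  regs: r0:4,r1:5,r2:1,r3:12,r4:Add1,r5:Mul1
  c12: CDB Mul1=20; issue MUL r2<-Mul1  regs: r0:4,r1:5,r2:Mul1,r3:12,r4:Add1,r5:20
  c13: CDB Mul2=4; issue MUL r3<-Mul2  regs: r0:4,r1:5,r2:Mul1,r3:Mul2,r4:Add1,r5:20
  c14: CDB Add1=-16  regs: r0:4,r1:5,r2:Mul1,r3:Mul2,r4:-16,r5:20
  c15: -  regs: r0:4,r1:5,r2:Mul1,r3:Mul2,r4:-16,r5:20
  c16: -  regs: r0:4,r1:5,r2:Mul1,r3:Mul2,r4:-16,r5:20
  c17: CDB Mul1=48  regs: r0:4,r1:5,r2:48,r3:Mul2,r4:-16,r5:20
  c18: -  regs: r0:4,r1:5,r2:48,r3:Mul2,r4:-16,r5:20
  c19: -  regs: r0:4,r1:5,r2:48,r3:Mul2,r4:-16,r5:20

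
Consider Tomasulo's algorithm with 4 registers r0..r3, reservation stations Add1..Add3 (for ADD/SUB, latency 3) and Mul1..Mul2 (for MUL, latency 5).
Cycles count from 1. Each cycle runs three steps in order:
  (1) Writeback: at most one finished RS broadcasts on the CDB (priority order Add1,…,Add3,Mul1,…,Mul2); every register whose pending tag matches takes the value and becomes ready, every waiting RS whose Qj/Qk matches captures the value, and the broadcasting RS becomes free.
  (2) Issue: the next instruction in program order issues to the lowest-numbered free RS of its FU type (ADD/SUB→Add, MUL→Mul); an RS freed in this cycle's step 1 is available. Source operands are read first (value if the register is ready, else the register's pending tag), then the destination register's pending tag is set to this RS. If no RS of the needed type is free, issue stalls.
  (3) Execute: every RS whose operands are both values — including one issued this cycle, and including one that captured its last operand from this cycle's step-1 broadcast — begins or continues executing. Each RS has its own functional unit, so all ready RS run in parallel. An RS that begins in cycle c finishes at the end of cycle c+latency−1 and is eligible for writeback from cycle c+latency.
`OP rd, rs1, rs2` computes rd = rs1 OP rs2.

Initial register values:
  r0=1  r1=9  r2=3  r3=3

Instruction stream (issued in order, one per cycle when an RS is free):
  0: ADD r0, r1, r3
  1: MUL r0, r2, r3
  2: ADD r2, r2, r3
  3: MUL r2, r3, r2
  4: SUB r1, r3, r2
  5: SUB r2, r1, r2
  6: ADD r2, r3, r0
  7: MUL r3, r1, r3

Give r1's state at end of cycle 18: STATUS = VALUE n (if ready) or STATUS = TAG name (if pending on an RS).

STATUS = VALUE -15

cycle 1: issue ADD r0<-Add1 // r0:Add1,r1:9,r2:3,r3:3
cycle 2: issue MUL r0<-Mul1 // r0:Mul1,r1:9,r2:3,r3:3
cycle 3: issue ADD r2<-Add2 // r0:Mul1,r1:9,r2:Add2,r3:3
cycle 4: CDB Add1=12; issue MUL r2<-Mul2 // r0:Mul1,r1:9,r2:Mul2,r3:3
cycle 5: issue SUB r1<-Add1 // r0:Mul1,r1:Add1,r2:Mul2,r3:3
cycle 6: CDB Add2=6; issue SUB r2<-Add2 // r0:Mul1,r1:Add1,r2:Add2,r3:3
cycle 7: CDB Mul1=9; issue ADD r2<-Add3 // r0:9,r1:Add1,r2:Add3,r3:3
cycle 8: issue MUL r3<-Mul1 // r0:9,r1:Add1,r2:Add3,r3:Mul1
cycle 9: - // r0:9,r1:Add1,r2:Add3,r3:Mul1
cycle 10: CDB Add3=12 // r0:9,r1:Add1,r2:12,r3:Mul1
cycle 11: CDB Mul2=18 // r0:9,r1:Add1,r2:12,r3:Mul1
cycle 12: - // r0:9,r1:Add1,r2:12,r3:Mul1
cycle 13: - // r0:9,r1:Add1,r2:12,r3:Mul1
cycle 14: CDB Add1=-15 // r0:9,r1:-15,r2:12,r3:Mul1
cycle 15: - // r0:9,r1:-15,r2:12,r3:Mul1
cycle 16: - // r0:9,r1:-15,r2:12,r3:Mul1
cycle 17: CDB Add2=-33 // r0:9,r1:-15,r2:12,r3:Mul1
cycle 18: - // r0:9,r1:-15,r2:12,r3:Mul1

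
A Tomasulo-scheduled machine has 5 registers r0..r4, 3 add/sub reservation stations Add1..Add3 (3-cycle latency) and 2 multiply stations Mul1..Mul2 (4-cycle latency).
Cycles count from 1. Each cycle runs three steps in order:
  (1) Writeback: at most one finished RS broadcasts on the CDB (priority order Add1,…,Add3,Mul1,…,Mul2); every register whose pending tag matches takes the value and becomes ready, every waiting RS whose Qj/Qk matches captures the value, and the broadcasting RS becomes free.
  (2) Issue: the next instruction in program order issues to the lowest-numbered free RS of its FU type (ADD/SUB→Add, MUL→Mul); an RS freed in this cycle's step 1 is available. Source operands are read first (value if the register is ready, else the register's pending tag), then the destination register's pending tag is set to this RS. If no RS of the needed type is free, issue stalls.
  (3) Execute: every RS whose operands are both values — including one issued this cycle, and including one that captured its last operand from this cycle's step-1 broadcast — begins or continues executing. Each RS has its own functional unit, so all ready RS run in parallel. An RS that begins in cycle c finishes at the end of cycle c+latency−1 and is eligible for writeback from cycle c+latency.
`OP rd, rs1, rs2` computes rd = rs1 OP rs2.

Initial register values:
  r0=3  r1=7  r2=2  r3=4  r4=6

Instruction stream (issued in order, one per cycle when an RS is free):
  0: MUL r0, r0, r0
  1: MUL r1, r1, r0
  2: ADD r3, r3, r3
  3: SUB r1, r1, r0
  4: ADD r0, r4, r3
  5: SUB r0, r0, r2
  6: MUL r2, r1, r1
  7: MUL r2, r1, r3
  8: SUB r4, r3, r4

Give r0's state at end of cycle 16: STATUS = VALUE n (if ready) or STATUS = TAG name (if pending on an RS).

STATUS = VALUE 12

  c1: issue MUL r0<-Mul1  regs: r0:Mul1,r1:7,r2:2,r3:4,r4:6
  c2: issue MUL r1<-Mul2  regs: r0:Mul1,r1:Mul2,r2:2,r3:4,r4:6
  c3: issue ADD r3<-Add1  regs: r0:Mul1,r1:Mul2,r2:2,r3:Add1,r4:6
  c4: issue SUB r1<-Add2  regs: r0:Mul1,r1:Add2,r2:2,r3:Add1,r4:6
  c5: CDB Mul1=9; issue ADD r0<-Add3  regs: r0:Add3,r1:Add2,r2:2,r3:Add1,r4:6
  c6: CDB Add1=8; issue SUB r0<-Add1  regs: r0:Add1,r1:Add2,r2:2,r3:8,r4:6
  c7: issue MUL r2<-Mul1  regs: r0:Add1,r1:Add2,r2:Mul1,r3:8,r4:6
  c8: stall  regs: r0:Add1,r1:Add2,r2:Mul1,r3:8,r4:6
  c9: CDB Add3=14; stall  regs: r0:Add1,r1:Add2,r2:Mul1,r3:8,r4:6
  c10: CDB Mul2=63; issue MUL r2<-Mul2  regs: r0:Add1,r1:Add2,r2:Mul2,r3:8,r4:6
  c11: issue SUB r4<-Add3  regs: r0:Add1,r1:Add2,r2:Mul2,r3:8,r4:Add3
  c12: CDB Add1=12  regs: r0:12,r1:Add2,r2:Mul2,r3:8,r4:Add3
  c13: CDB Add2=54  regs: r0:12,r1:54,r2:Mul2,r3:8,r4:Add3
  c14: CDB Add3=2  regs: r0:12,r1:54,r2:Mul2,r3:8,r4:2
  c15: -  regs: r0:12,r1:54,r2:Mul2,r3:8,r4:2
  c16: -  regs: r0:12,r1:54,r2:Mul2,r3:8,r4:2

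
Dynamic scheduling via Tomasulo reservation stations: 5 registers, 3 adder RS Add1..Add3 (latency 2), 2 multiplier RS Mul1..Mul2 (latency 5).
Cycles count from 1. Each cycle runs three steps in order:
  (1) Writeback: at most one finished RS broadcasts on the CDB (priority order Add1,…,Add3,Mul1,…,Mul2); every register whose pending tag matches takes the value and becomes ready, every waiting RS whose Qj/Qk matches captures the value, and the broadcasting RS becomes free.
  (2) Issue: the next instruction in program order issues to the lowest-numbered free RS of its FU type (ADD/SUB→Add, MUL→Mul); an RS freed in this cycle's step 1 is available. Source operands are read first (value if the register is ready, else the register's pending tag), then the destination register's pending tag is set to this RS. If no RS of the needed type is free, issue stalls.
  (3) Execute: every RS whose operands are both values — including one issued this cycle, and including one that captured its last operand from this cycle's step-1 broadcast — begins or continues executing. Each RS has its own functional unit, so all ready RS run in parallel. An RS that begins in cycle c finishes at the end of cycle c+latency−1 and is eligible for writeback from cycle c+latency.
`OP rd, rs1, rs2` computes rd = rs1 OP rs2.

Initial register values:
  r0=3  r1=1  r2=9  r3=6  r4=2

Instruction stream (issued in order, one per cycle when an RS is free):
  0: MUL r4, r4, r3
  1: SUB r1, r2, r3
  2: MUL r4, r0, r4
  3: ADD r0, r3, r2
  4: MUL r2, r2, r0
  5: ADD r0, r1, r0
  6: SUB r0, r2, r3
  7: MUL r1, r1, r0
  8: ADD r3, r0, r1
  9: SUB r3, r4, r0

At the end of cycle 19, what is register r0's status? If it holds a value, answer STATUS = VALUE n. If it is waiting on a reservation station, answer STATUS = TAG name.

STATUS = VALUE 129

c1: issue MUL r4<-Mul1 | r0:3,r1:1,r2:9,r3:6,r4:Mul1
c2: issue SUB r1<-Add1 | r0:3,r1:Add1,r2:9,r3:6,r4:Mul1
c3: issue MUL r4<-Mul2 | r0:3,r1:Add1,r2:9,r3:6,r4:Mul2
c4: CDB Add1=3; issue ADD r0<-Add1 | r0:Add1,r1:3,r2:9,r3:6,r4:Mul2
c5: stall | r0:Add1,r1:3,r2:9,r3:6,r4:Mul2
c6: CDB Add1=15; stall | r0:15,r1:3,r2:9,r3:6,r4:Mul2
c7: CDB Mul1=12; issue MUL r2<-Mul1 | r0:15,r1:3,r2:Mul1,r3:6,r4:Mul2
c8: issue ADD r0<-Add1 | r0:Add1,r1:3,r2:Mul1,r3:6,r4:Mul2
c9: issue SUB r0<-Add2 | r0:Add2,r1:3,r2:Mul1,r3:6,r4:Mul2
c10: CDB Add1=18; stall | r0:Add2,r1:3,r2:Mul1,r3:6,r4:Mul2
c11: stall | r0:Add2,r1:3,r2:Mul1,r3:6,r4:Mul2
c12: CDB Mul1=135; issue MUL r1<-Mul1 | r0:Add2,r1:Mul1,r2:135,r3:6,r4:Mul2
c13: CDB Mul2=36; issue ADD r3<-Add1 | r0:Add2,r1:Mul1,r2:135,r3:Add1,r4:36
c14: CDB Add2=129; issue SUB r3<-Add2 | r0:129,r1:Mul1,r2:135,r3:Add2,r4:36
c15: - | r0:129,r1:Mul1,r2:135,r3:Add2,r4:36
c16: CDB Add2=-93 | r0:129,r1:Mul1,r2:135,r3:-93,r4:36
c17: - | r0:129,r1:Mul1,r2:135,r3:-93,r4:36
c18: - | r0:129,r1:Mul1,r2:135,r3:-93,r4:36
c19: CDB Mul1=387 | r0:129,r1:387,r2:135,r3:-93,r4:36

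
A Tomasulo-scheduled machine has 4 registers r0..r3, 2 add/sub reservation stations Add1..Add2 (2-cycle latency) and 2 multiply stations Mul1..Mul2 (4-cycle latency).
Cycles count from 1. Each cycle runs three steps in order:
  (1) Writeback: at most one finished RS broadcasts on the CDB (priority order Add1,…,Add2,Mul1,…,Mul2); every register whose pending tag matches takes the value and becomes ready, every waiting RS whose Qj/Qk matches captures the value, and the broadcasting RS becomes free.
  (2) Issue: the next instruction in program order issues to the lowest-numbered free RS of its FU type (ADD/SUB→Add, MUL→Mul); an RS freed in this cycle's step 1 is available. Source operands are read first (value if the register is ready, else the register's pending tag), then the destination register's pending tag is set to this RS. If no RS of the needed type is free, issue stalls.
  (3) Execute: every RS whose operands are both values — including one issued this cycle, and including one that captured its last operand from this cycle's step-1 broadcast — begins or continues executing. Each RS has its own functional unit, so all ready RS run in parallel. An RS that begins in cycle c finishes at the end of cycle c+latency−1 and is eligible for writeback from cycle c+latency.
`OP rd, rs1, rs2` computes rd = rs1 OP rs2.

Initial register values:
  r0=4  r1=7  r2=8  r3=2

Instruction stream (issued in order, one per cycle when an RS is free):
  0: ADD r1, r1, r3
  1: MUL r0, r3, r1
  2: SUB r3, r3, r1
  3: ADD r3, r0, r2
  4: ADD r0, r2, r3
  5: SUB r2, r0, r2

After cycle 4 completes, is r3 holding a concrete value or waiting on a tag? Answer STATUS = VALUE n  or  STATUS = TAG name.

STATUS = TAG Add2

cycle 1: issue ADD r1<-Add1 // r0:4,r1:Add1,r2:8,r3:2
cycle 2: issue MUL r0<-Mul1 // r0:Mul1,r1:Add1,r2:8,r3:2
cycle 3: CDB Add1=9; issue SUB r3<-Add1 // r0:Mul1,r1:9,r2:8,r3:Add1
cycle 4: issue ADD r3<-Add2 // r0:Mul1,r1:9,r2:8,r3:Add2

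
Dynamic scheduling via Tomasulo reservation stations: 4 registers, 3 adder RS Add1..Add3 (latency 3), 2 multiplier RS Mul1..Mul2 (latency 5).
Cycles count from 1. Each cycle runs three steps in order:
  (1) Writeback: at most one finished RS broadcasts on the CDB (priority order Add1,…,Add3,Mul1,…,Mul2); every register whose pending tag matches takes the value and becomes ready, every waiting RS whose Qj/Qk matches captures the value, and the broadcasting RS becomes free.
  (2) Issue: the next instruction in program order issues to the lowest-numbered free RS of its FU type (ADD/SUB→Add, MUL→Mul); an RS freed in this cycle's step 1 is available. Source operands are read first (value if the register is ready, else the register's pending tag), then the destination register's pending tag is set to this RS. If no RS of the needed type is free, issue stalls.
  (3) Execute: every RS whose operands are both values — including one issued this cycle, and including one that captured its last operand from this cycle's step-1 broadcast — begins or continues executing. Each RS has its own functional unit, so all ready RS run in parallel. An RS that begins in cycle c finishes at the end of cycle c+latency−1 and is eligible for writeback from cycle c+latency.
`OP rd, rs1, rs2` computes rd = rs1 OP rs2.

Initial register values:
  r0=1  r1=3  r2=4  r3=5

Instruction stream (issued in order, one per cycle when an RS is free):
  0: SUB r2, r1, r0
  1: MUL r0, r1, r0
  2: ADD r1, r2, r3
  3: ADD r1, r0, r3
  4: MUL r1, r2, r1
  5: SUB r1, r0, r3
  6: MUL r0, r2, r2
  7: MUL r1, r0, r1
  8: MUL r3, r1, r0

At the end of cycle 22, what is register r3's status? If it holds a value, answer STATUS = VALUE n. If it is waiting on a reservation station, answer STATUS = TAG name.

cycle 1: issue SUB r2<-Add1 // r0:1,r1:3,r2:Add1,r3:5
cycle 2: issue MUL r0<-Mul1 // r0:Mul1,r1:3,r2:Add1,r3:5
cycle 3: issue ADD r1<-Add2 // r0:Mul1,r1:Add2,r2:Add1,r3:5
cycle 4: CDB Add1=2; issue ADD r1<-Add1 // r0:Mul1,r1:Add1,r2:2,r3:5
cycle 5: issue MUL r1<-Mul2 // r0:Mul1,r1:Mul2,r2:2,r3:5
cycle 6: issue SUB r1<-Add3 // r0:Mul1,r1:Add3,r2:2,r3:5
cycle 7: CDB Add2=7; stall // r0:Mul1,r1:Add3,r2:2,r3:5
cycle 8: CDB Mul1=3; issue MUL r0<-Mul1 // r0:Mul1,r1:Add3,r2:2,r3:5
cycle 9: stall // r0:Mul1,r1:Add3,r2:2,r3:5
cycle 10: stall // r0:Mul1,r1:Add3,r2:2,r3:5
cycle 11: CDB Add1=8; stall // r0:Mul1,r1:Add3,r2:2,r3:5
cycle 12: CDB Add3=-2; stall // r0:Mul1,r1:-2,r2:2,r3:5
cycle 13: CDB Mul1=4; issue MUL r1<-Mul1 // r0:4,r1:Mul1,r2:2,r3:5
cycle 14: stall // r0:4,r1:Mul1,r2:2,r3:5
cycle 15: stall // r0:4,r1:Mul1,r2:2,r3:5
cycle 16: CDB Mul2=16; issue MUL r3<-Mul2 // r0:4,r1:Mul1,r2:2,r3:Mul2
cycle 17: - // r0:4,r1:Mul1,r2:2,r3:Mul2
cycle 18: CDB Mul1=-8 // r0:4,r1:-8,r2:2,r3:Mul2
cycle 19: - // r0:4,r1:-8,r2:2,r3:Mul2
cycle 20: - // r0:4,r1:-8,r2:2,r3:Mul2
cycle 21: - // r0:4,r1:-8,r2:2,r3:Mul2
cycle 22: - // r0:4,r1:-8,r2:2,r3:Mul2

STATUS = TAG Mul2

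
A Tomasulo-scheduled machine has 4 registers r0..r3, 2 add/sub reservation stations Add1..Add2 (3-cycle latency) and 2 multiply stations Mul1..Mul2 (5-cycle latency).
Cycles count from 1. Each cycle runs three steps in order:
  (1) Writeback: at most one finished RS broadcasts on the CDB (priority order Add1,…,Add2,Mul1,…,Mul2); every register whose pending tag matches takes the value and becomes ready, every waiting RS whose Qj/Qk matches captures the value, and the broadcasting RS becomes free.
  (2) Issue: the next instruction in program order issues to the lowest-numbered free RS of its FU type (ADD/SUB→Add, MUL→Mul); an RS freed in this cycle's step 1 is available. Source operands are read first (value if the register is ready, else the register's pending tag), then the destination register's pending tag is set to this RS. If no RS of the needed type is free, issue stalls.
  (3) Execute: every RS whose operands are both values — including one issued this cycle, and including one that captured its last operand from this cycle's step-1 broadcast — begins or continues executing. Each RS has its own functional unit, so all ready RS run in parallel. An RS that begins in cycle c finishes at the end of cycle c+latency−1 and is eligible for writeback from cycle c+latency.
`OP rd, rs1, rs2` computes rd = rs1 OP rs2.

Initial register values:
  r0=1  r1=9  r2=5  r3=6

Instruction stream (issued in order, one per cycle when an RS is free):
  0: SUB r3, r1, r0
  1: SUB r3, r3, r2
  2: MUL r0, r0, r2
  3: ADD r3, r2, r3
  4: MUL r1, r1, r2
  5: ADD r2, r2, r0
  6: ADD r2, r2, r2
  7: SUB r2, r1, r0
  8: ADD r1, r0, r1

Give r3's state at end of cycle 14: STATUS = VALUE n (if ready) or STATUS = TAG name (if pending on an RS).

STATUS = VALUE 8

  c1: issue SUB r3<-Add1  regs: r0:1,r1:9,r2:5,r3:Add1
  c2: issue SUB r3<-Add2  regs: r0:1,r1:9,r2:5,r3:Add2
  c3: issue MUL r0<-Mul1  regs: r0:Mul1,r1:9,r2:5,r3:Add2
  c4: CDB Add1=8; issue ADD r3<-Add1  regs: r0:Mul1,r1:9,r2:5,r3:Add1
  c5: issue MUL r1<-Mul2  regs: r0:Mul1,r1:Mul2,r2:5,r3:Add1
  c6: stall  regs: r0:Mul1,r1:Mul2,r2:5,r3:Add1
  c7: CDB Add2=3; issue ADD r2<-Add2  regs: r0:Mul1,r1:Mul2,r2:Add2,r3:Add1
  c8: CDB Mul1=5; stall  regs: r0:5,r1:Mul2,r2:Add2,r3:Add1
  c9: stall  regs: r0:5,r1:Mul2,r2:Add2,r3:Add1
  c10: CDB Add1=8; issue ADD r2<-Add1  regs: r0:5,r1:Mul2,r2:Add1,r3:8
  c11: CDB Add2=10; issue SUB r2<-Add2  regs: r0:5,r1:Mul2,r2:Add2,r3:8
  c12: CDB Mul2=45; stall  regs: r0:5,r1:45,r2:Add2,r3:8
  c13: stall  regs: r0:5,r1:45,r2:Add2,r3:8
  c14: CDB Add1=20; issue ADD r1<-Add1  regs: r0:5,r1:Add1,r2:Add2,r3:8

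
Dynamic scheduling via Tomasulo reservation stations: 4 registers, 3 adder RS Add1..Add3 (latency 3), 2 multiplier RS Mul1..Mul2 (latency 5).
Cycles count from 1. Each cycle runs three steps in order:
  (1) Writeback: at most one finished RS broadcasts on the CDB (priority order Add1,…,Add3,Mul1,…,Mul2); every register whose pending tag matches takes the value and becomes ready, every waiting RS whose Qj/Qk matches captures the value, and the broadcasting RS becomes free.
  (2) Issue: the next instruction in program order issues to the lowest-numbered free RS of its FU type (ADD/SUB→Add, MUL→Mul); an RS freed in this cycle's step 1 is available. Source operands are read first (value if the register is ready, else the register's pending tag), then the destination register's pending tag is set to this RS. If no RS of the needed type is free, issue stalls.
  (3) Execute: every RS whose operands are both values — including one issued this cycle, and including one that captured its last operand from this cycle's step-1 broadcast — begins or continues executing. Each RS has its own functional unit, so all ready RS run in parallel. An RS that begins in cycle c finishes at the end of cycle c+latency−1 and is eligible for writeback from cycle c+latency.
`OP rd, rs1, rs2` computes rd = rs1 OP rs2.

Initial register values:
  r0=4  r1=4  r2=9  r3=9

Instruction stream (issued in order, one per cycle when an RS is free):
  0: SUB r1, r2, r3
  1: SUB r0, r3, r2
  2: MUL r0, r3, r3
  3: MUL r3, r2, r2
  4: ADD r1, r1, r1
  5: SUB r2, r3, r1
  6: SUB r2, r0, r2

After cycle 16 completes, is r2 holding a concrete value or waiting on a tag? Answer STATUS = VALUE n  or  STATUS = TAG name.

  c1: issue SUB r1<-Add1  regs: r0:4,r1:Add1,r2:9,r3:9
  c2: issue SUB r0<-Add2  regs: r0:Add2,r1:Add1,r2:9,r3:9
  c3: issue MUL r0<-Mul1  regs: r0:Mul1,r1:Add1,r2:9,r3:9
  c4: CDB Add1=0; issue MUL r3<-Mul2  regs: r0:Mul1,r1:0,r2:9,r3:Mul2
  c5: CDB Add2=0; issue ADD r1<-Add1  regs: r0:Mul1,r1:Add1,r2:9,r3:Mul2
  c6: issue SUB r2<-Add2  regs: r0:Mul1,r1:Add1,r2:Add2,r3:Mul2
  c7: issue SUB r2<-Add3  regs: r0:Mul1,r1:Add1,r2:Add3,r3:Mul2
  c8: CDB Add1=0  regs: r0:Mul1,r1:0,r2:Add3,r3:Mul2
  c9: CDB Mul1=81  regs: r0:81,r1:0,r2:Add3,r3:Mul2
  c10: CDB Mul2=81  regs: r0:81,r1:0,r2:Add3,r3:81
  c11: -  regs: r0:81,r1:0,r2:Add3,r3:81
  c12: -  regs: r0:81,r1:0,r2:Add3,r3:81
  c13: CDB Add2=81  regs: r0:81,r1:0,r2:Add3,r3:81
  c14: -  regs: r0:81,r1:0,r2:Add3,r3:81
  c15: -  regs: r0:81,r1:0,r2:Add3,r3:81
  c16: CDB Add3=0  regs: r0:81,r1:0,r2:0,r3:81

STATUS = VALUE 0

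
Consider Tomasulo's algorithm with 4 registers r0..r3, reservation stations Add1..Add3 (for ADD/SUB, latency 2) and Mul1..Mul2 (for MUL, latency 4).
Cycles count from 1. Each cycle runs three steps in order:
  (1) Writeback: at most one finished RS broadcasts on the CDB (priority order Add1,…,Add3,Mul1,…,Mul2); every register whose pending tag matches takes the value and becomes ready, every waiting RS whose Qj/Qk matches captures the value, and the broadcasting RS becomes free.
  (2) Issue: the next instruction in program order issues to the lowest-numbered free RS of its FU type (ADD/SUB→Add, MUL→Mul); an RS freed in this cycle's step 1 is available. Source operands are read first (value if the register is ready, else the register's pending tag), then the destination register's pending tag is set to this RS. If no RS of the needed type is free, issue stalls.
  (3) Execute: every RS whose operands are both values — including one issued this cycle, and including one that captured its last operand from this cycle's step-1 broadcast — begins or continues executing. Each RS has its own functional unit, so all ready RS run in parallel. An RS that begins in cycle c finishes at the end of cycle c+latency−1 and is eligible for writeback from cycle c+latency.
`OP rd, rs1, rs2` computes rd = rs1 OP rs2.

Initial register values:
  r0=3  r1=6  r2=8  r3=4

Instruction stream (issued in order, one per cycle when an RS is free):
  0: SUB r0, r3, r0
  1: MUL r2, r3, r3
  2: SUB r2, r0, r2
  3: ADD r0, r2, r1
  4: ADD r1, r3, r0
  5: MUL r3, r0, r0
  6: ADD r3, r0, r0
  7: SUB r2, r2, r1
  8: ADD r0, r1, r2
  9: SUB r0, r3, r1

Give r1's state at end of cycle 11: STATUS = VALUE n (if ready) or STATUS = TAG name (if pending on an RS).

  c1: issue SUB r0<-Add1  regs: r0:Add1,r1:6,r2:8,r3:4
  c2: issue MUL r2<-Mul1  regs: r0:Add1,r1:6,r2:Mul1,r3:4
  c3: CDB Add1=1; issue SUB r2<-Add1  regs: r0:1,r1:6,r2:Add1,r3:4
  c4: issue ADD r0<-Add2  regs: r0:Add2,r1:6,r2:Add1,r3:4
  c5: issue ADD r1<-Add3  regs: r0:Add2,r1:Add3,r2:Add1,r3:4
  c6: CDB Mul1=16; issue MUL r3<-Mul1  regs: r0:Add2,r1:Add3,r2:Add1,r3:Mul1
  c7: stall  regs: r0:Add2,r1:Add3,r2:Add1,r3:Mul1
  c8: CDB Add1=-15; issue ADD r3<-Add1  regs: r0:Add2,r1:Add3,r2:-15,r3:Add1
  c9: stall  regs: r0:Add2,r1:Add3,r2:-15,r3:Add1
  c10: CDB Add2=-9; issue SUB r2<-Add2  regs: r0:-9,r1:Add3,r2:Add2,r3:Add1
  c11: stall  regs: r0:-9,r1:Add3,r2:Add2,r3:Add1

STATUS = TAG Add3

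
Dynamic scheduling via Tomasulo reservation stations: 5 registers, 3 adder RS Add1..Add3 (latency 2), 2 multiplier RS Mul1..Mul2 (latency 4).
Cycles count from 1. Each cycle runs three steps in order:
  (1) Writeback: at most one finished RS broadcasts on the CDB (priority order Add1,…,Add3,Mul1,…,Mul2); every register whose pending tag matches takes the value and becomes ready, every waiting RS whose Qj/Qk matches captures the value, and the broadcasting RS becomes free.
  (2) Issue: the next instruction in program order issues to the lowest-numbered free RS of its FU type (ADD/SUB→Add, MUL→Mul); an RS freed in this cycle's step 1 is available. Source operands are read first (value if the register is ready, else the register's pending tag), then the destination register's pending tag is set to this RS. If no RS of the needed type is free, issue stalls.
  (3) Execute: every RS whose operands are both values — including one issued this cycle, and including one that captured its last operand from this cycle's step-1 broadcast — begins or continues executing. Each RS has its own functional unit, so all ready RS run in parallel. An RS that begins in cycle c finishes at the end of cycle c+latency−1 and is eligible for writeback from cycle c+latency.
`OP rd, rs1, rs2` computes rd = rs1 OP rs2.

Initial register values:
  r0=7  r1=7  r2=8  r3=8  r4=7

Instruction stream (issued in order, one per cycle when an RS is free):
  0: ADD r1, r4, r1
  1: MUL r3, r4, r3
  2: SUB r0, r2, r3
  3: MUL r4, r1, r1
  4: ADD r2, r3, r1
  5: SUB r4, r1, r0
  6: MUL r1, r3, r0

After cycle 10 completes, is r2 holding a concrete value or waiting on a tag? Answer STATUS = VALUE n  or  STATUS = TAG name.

cycle 1: issue ADD r1<-Add1 // r0:7,r1:Add1,r2:8,r3:8,r4:7
cycle 2: issue MUL r3<-Mul1 // r0:7,r1:Add1,r2:8,r3:Mul1,r4:7
cycle 3: CDB Add1=14; issue SUB r0<-Add1 // r0:Add1,r1:14,r2:8,r3:Mul1,r4:7
cycle 4: issue MUL r4<-Mul2 // r0:Add1,r1:14,r2:8,r3:Mul1,r4:Mul2
cycle 5: issue ADD r2<-Add2 // r0:Add1,r1:14,r2:Add2,r3:Mul1,r4:Mul2
cycle 6: CDB Mul1=56; issue SUB r4<-Add3 // r0:Add1,r1:14,r2:Add2,r3:56,r4:Add3
cycle 7: issue MUL r1<-Mul1 // r0:Add1,r1:Mul1,r2:Add2,r3:56,r4:Add3
cycle 8: CDB Add1=-48 // r0:-48,r1:Mul1,r2:Add2,r3:56,r4:Add3
cycle 9: CDB Add2=70 // r0:-48,r1:Mul1,r2:70,r3:56,r4:Add3
cycle 10: CDB Add3=62 // r0:-48,r1:Mul1,r2:70,r3:56,r4:62

STATUS = VALUE 70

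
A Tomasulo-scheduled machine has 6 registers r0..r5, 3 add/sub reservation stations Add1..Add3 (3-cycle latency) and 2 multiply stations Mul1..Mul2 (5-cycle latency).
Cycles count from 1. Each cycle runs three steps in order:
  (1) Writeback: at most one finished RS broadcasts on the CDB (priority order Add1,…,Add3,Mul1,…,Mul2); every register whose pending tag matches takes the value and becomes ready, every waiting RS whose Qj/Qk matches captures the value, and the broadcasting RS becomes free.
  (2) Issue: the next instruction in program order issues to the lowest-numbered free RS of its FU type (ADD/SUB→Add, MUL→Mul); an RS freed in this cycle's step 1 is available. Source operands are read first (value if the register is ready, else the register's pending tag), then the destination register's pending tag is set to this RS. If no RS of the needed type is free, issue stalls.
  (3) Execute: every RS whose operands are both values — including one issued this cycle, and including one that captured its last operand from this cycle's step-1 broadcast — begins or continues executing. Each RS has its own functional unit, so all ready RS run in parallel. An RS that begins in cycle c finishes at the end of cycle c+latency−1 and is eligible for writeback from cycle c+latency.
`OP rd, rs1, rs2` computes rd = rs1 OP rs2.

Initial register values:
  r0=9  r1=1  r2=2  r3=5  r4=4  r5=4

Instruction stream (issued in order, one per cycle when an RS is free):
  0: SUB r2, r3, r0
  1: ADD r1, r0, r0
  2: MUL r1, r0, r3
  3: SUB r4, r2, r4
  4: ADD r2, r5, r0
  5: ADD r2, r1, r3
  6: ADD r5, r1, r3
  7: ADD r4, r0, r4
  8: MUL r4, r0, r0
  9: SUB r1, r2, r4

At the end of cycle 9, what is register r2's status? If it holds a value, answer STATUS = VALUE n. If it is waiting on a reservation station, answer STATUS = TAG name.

cycle 1: issue SUB r2<-Add1 // r0:9,r1:1,r2:Add1,r3:5,r4:4,r5:4
cycle 2: issue ADD r1<-Add2 // r0:9,r1:Add2,r2:Add1,r3:5,r4:4,r5:4
cycle 3: issue MUL r1<-Mul1 // r0:9,r1:Mul1,r2:Add1,r3:5,r4:4,r5:4
cycle 4: CDB Add1=-4; issue SUB r4<-Add1 // r0:9,r1:Mul1,r2:-4,r3:5,r4:Add1,r5:4
cycle 5: CDB Add2=18; issue ADD r2<-Add2 // r0:9,r1:Mul1,r2:Add2,r3:5,r4:Add1,r5:4
cycle 6: issue ADD r2<-Add3 // r0:9,r1:Mul1,r2:Add3,r3:5,r4:Add1,r5:4
cycle 7: CDB Add1=-8; issue ADD r5<-Add1 // r0:9,r1:Mul1,r2:Add3,r3:5,r4:-8,r5:Add1
cycle 8: CDB Add2=13; issue ADD r4<-Add2 // r0:9,r1:Mul1,r2:Add3,r3:5,r4:Add2,r5:Add1
cycle 9: CDB Mul1=45; issue MUL r4<-Mul1 // r0:9,r1:45,r2:Add3,r3:5,r4:Mul1,r5:Add1

STATUS = TAG Add3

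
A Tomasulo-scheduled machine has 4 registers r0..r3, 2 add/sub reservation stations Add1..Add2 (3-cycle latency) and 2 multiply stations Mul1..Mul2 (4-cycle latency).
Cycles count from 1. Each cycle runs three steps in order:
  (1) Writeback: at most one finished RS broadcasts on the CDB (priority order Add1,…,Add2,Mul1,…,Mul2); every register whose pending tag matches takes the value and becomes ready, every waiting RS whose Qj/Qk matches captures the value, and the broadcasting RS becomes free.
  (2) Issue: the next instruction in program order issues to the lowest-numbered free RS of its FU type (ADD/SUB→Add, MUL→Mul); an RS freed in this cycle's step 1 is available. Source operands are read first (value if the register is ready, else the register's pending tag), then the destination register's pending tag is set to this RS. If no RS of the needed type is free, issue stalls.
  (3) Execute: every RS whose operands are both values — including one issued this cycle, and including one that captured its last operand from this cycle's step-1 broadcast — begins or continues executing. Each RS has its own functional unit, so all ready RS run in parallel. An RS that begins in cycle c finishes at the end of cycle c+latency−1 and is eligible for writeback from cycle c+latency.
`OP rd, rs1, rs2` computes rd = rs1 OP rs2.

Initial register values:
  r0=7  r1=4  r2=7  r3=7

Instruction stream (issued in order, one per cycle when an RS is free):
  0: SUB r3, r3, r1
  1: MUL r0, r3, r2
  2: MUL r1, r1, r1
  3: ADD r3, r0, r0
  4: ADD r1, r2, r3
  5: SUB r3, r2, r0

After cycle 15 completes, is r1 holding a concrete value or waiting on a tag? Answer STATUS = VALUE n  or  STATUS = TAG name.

STATUS = VALUE 49

cycle 1: issue SUB r3<-Add1 // r0:7,r1:4,r2:7,r3:Add1
cycle 2: issue MUL r0<-Mul1 // r0:Mul1,r1:4,r2:7,r3:Add1
cycle 3: issue MUL r1<-Mul2 // r0:Mul1,r1:Mul2,r2:7,r3:Add1
cycle 4: CDB Add1=3; issue ADD r3<-Add1 // r0:Mul1,r1:Mul2,r2:7,r3:Add1
cycle 5: issue ADD r1<-Add2 // r0:Mul1,r1:Add2,r2:7,r3:Add1
cycle 6: stall // r0:Mul1,r1:Add2,r2:7,r3:Add1
cycle 7: CDB Mul2=16; stall // r0:Mul1,r1:Add2,r2:7,r3:Add1
cycle 8: CDB Mul1=21; stall // r0:21,r1:Add2,r2:7,r3:Add1
cycle 9: stall // r0:21,r1:Add2,r2:7,r3:Add1
cycle 10: stall // r0:21,r1:Add2,r2:7,r3:Add1
cycle 11: CDB Add1=42; issue SUB r3<-Add1 // r0:21,r1:Add2,r2:7,r3:Add1
cycle 12: - // r0:21,r1:Add2,r2:7,r3:Add1
cycle 13: - // r0:21,r1:Add2,r2:7,r3:Add1
cycle 14: CDB Add1=-14 // r0:21,r1:Add2,r2:7,r3:-14
cycle 15: CDB Add2=49 // r0:21,r1:49,r2:7,r3:-14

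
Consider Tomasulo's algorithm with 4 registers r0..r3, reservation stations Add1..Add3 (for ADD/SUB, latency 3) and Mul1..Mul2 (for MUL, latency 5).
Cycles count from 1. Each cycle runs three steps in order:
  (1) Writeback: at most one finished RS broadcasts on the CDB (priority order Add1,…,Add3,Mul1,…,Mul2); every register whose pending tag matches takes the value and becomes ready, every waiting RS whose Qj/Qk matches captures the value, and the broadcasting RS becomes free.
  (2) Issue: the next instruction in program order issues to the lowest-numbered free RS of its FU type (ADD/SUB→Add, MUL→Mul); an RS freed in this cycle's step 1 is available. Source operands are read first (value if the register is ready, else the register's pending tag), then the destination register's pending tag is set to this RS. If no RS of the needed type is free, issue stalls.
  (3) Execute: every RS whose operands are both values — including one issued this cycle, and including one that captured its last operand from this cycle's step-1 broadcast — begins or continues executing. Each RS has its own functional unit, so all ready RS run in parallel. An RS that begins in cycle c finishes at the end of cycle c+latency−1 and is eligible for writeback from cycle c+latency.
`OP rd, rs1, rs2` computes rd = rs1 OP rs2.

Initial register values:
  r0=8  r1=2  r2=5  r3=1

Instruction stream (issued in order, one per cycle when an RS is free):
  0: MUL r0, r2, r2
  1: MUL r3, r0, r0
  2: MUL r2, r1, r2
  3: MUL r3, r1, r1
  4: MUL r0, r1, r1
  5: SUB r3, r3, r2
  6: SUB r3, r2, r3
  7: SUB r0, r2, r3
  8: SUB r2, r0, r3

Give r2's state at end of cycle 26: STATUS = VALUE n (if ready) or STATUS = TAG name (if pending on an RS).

STATUS = TAG Add1

cycle 1: issue MUL r0<-Mul1 // r0:Mul1,r1:2,r2:5,r3:1
cycle 2: issue MUL r3<-Mul2 // r0:Mul1,r1:2,r2:5,r3:Mul2
cycle 3: stall // r0:Mul1,r1:2,r2:5,r3:Mul2
cycle 4: stall // r0:Mul1,r1:2,r2:5,r3:Mul2
cycle 5: stall // r0:Mul1,r1:2,r2:5,r3:Mul2
cycle 6: CDB Mul1=25; issue MUL r2<-Mul1 // r0:25,r1:2,r2:Mul1,r3:Mul2
cycle 7: stall // r0:25,r1:2,r2:Mul1,r3:Mul2
cycle 8: stall // r0:25,r1:2,r2:Mul1,r3:Mul2
cycle 9: stall // r0:25,r1:2,r2:Mul1,r3:Mul2
cycle 10: stall // r0:25,r1:2,r2:Mul1,r3:Mul2
cycle 11: CDB Mul1=10; issue MUL r3<-Mul1 // r0:25,r1:2,r2:10,r3:Mul1
cycle 12: CDB Mul2=625; issue MUL r0<-Mul2 // r0:Mul2,r1:2,r2:10,r3:Mul1
cycle 13: issue SUB r3<-Add1 // r0:Mul2,r1:2,r2:10,r3:Add1
cycle 14: issue SUB r3<-Add2 // r0:Mul2,r1:2,r2:10,r3:Add2
cycle 15: issue SUB r0<-Add3 // r0:Add3,r1:2,r2:10,r3:Add2
cycle 16: CDB Mul1=4; stall // r0:Add3,r1:2,r2:10,r3:Add2
cycle 17: CDB Mul2=4; stall // r0:Add3,r1:2,r2:10,r3:Add2
cycle 18: stall // r0:Add3,r1:2,r2:10,r3:Add2
cycle 19: CDB Add1=-6; issue SUB r2<-Add1 // r0:Add3,r1:2,r2:Add1,r3:Add2
cycle 20: - // r0:Add3,r1:2,r2:Add1,r3:Add2
cycle 21: - // r0:Add3,r1:2,r2:Add1,r3:Add2
cycle 22: CDB Add2=16 // r0:Add3,r1:2,r2:Add1,r3:16
cycle 23: - // r0:Add3,r1:2,r2:Add1,r3:16
cycle 24: - // r0:Add3,r1:2,r2:Add1,r3:16
cycle 25: CDB Add3=-6 // r0:-6,r1:2,r2:Add1,r3:16
cycle 26: - // r0:-6,r1:2,r2:Add1,r3:16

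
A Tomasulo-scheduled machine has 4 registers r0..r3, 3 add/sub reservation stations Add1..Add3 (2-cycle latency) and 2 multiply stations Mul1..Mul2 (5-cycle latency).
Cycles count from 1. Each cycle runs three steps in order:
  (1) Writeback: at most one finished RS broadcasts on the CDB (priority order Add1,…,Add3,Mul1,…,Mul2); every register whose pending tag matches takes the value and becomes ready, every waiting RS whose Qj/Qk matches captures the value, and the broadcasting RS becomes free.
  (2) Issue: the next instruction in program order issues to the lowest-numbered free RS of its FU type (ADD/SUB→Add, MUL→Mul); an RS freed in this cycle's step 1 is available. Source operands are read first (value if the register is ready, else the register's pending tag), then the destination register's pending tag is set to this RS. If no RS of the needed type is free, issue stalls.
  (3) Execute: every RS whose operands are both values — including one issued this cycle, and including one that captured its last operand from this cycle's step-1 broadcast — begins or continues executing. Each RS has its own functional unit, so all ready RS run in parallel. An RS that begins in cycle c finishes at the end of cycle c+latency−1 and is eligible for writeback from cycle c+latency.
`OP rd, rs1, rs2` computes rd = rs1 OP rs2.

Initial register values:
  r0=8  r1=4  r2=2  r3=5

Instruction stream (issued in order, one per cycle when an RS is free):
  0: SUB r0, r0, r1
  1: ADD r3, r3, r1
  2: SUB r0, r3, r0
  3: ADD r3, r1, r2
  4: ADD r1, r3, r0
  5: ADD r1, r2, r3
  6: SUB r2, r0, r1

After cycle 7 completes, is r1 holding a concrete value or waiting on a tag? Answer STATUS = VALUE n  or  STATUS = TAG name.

STATUS = TAG Add1

cycle 1: issue SUB r0<-Add1 // r0:Add1,r1:4,r2:2,r3:5
cycle 2: issue ADD r3<-Add2 // r0:Add1,r1:4,r2:2,r3:Add2
cycle 3: CDB Add1=4; issue SUB r0<-Add1 // r0:Add1,r1:4,r2:2,r3:Add2
cycle 4: CDB Add2=9; issue ADD r3<-Add2 // r0:Add1,r1:4,r2:2,r3:Add2
cycle 5: issue ADD r1<-Add3 // r0:Add1,r1:Add3,r2:2,r3:Add2
cycle 6: CDB Add1=5; issue ADD r1<-Add1 // r0:5,r1:Add1,r2:2,r3:Add2
cycle 7: CDB Add2=6; issue SUB r2<-Add2 // r0:5,r1:Add1,r2:Add2,r3:6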